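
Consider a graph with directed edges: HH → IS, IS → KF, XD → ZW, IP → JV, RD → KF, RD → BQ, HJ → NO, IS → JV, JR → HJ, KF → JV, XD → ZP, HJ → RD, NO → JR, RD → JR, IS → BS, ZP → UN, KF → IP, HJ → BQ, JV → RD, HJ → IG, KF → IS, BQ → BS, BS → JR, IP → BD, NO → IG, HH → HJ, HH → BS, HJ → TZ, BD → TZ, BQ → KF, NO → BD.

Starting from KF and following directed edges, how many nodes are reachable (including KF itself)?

13

BFS from KF visits: KF, JV, IS, IP, RD, BS, BD, JR, BQ, TZ, HJ, NO, IG
Reachable nodes: 13 of 18 total.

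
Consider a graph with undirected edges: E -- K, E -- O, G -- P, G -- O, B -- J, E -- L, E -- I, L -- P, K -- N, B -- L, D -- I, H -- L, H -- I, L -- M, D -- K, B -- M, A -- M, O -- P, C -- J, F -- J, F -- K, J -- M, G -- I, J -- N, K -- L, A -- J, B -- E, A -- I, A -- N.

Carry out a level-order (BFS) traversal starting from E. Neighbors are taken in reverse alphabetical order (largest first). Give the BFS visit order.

Visit E; enqueue O, L, K, I, B → queue [O, L, K, I, B]
Visit O; enqueue P, G → queue [L, K, I, B, P, G]
Visit L; enqueue M, H → queue [K, I, B, P, G, M, H]
Visit K; enqueue N, F, D → queue [I, B, P, G, M, H, N, F, D]
Visit I; enqueue A → queue [B, P, G, M, H, N, F, D, A]
Visit B; enqueue J → queue [P, G, M, H, N, F, D, A, J]
Visit P → queue [G, M, H, N, F, D, A, J]
Visit G → queue [M, H, N, F, D, A, J]
Visit M → queue [H, N, F, D, A, J]
Visit H → queue [N, F, D, A, J]
Visit N → queue [F, D, A, J]
Visit F → queue [D, A, J]
Visit D → queue [A, J]
Visit A → queue [J]
Visit J; enqueue C → queue [C]
Visit C → queue []

E → O → L → K → I → B → P → G → M → H → N → F → D → A → J → C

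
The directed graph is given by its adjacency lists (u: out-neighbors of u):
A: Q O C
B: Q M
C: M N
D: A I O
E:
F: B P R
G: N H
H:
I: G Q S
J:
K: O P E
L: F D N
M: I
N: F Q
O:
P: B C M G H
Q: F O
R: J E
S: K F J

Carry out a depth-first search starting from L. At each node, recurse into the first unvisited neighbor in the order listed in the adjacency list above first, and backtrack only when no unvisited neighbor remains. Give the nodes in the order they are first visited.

Visit L
L → F
F → B
B → Q
Q → O
B → M
M → I
I → G
G → N
G → H
I → S
S → K
K → P
P → C
K → E
S → J
F → R
L → D
D → A

L, F, B, Q, O, M, I, G, N, H, S, K, P, C, E, J, R, D, A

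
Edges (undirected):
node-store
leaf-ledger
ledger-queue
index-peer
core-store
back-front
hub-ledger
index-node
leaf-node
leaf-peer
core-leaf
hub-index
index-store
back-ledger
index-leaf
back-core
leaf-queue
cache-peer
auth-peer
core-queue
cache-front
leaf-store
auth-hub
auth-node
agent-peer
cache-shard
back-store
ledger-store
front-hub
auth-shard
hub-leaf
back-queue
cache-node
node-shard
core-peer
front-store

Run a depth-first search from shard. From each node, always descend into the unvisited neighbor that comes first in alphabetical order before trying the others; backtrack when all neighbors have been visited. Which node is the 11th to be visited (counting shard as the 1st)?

peer

Visit shard
shard → auth
auth → hub
hub → front
front → back
back → core
core → leaf
leaf → index
index → node
node → cache
cache → peer
peer → agent
node → store
store → ledger
ledger → queue

Visit order: shard, auth, hub, front, back, core, leaf, index, node, cache, peer, agent, store, ledger, queue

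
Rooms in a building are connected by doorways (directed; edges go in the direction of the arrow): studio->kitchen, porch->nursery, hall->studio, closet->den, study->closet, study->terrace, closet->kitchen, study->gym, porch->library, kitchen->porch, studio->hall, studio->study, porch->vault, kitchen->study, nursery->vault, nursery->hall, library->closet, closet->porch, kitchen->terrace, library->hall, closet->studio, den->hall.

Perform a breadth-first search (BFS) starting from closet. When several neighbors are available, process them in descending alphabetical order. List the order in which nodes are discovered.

closet -> studio -> porch -> kitchen -> den -> study -> hall -> vault -> nursery -> library -> terrace -> gym

Visit closet; enqueue studio, porch, kitchen, den → queue [studio, porch, kitchen, den]
Visit studio; enqueue study, hall → queue [porch, kitchen, den, study, hall]
Visit porch; enqueue vault, nursery, library → queue [kitchen, den, study, hall, vault, nursery, library]
Visit kitchen; enqueue terrace → queue [den, study, hall, vault, nursery, library, terrace]
Visit den → queue [study, hall, vault, nursery, library, terrace]
Visit study; enqueue gym → queue [hall, vault, nursery, library, terrace, gym]
Visit hall → queue [vault, nursery, library, terrace, gym]
Visit vault → queue [nursery, library, terrace, gym]
Visit nursery → queue [library, terrace, gym]
Visit library → queue [terrace, gym]
Visit terrace → queue [gym]
Visit gym → queue []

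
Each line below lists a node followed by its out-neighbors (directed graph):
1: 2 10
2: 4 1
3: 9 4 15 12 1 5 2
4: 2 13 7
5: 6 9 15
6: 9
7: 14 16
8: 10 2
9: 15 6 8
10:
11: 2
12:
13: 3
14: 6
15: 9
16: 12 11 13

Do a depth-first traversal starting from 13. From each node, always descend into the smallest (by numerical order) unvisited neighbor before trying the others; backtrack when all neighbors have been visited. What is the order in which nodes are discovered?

13 → 3 → 1 → 2 → 4 → 7 → 14 → 6 → 9 → 8 → 10 → 15 → 16 → 11 → 12 → 5

Visit 13
13 → 3
3 → 1
1 → 2
2 → 4
4 → 7
7 → 14
14 → 6
6 → 9
9 → 8
8 → 10
9 → 15
7 → 16
16 → 11
16 → 12
3 → 5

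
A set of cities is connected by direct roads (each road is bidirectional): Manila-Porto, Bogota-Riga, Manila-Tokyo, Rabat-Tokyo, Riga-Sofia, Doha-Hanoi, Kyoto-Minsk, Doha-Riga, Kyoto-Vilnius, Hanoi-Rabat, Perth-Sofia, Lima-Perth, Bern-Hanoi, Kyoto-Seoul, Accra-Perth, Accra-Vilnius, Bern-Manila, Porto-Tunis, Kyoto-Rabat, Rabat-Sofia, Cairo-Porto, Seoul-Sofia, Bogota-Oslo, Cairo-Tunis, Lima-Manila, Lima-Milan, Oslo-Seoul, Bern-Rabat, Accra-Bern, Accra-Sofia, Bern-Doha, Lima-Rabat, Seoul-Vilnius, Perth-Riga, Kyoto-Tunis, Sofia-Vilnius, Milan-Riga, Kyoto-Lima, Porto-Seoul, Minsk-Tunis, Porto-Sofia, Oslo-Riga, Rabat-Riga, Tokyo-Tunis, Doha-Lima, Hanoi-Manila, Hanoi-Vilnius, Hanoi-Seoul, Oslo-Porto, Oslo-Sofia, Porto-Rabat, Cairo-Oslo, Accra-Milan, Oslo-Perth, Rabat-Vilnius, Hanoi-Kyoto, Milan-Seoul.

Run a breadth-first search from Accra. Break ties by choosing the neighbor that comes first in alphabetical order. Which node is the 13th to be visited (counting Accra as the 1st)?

Visit Accra; enqueue Bern, Milan, Perth, Sofia, Vilnius → queue [Bern, Milan, Perth, Sofia, Vilnius]
Visit Bern; enqueue Doha, Hanoi, Manila, Rabat → queue [Milan, Perth, Sofia, Vilnius, Doha, Hanoi, Manila, Rabat]
Visit Milan; enqueue Lima, Riga, Seoul → queue [Perth, Sofia, Vilnius, Doha, Hanoi, Manila, Rabat, Lima, Riga, Seoul]
Visit Perth; enqueue Oslo → queue [Sofia, Vilnius, Doha, Hanoi, Manila, Rabat, Lima, Riga, Seoul, Oslo]
Visit Sofia; enqueue Porto → queue [Vilnius, Doha, Hanoi, Manila, Rabat, Lima, Riga, Seoul, Oslo, Porto]
Visit Vilnius; enqueue Kyoto → queue [Doha, Hanoi, Manila, Rabat, Lima, Riga, Seoul, Oslo, Porto, Kyoto]
Visit Doha → queue [Hanoi, Manila, Rabat, Lima, Riga, Seoul, Oslo, Porto, Kyoto]
Visit Hanoi → queue [Manila, Rabat, Lima, Riga, Seoul, Oslo, Porto, Kyoto]
Visit Manila; enqueue Tokyo → queue [Rabat, Lima, Riga, Seoul, Oslo, Porto, Kyoto, Tokyo]
Visit Rabat → queue [Lima, Riga, Seoul, Oslo, Porto, Kyoto, Tokyo]
Visit Lima → queue [Riga, Seoul, Oslo, Porto, Kyoto, Tokyo]
Visit Riga; enqueue Bogota → queue [Seoul, Oslo, Porto, Kyoto, Tokyo, Bogota]
Visit Seoul → queue [Oslo, Porto, Kyoto, Tokyo, Bogota]
Visit Oslo; enqueue Cairo → queue [Porto, Kyoto, Tokyo, Bogota, Cairo]
Visit Porto; enqueue Tunis → queue [Kyoto, Tokyo, Bogota, Cairo, Tunis]
Visit Kyoto; enqueue Minsk → queue [Tokyo, Bogota, Cairo, Tunis, Minsk]
Visit Tokyo → queue [Bogota, Cairo, Tunis, Minsk]
Visit Bogota → queue [Cairo, Tunis, Minsk]
Visit Cairo → queue [Tunis, Minsk]
Visit Tunis → queue [Minsk]
Visit Minsk → queue []

Visit order: Accra, Bern, Milan, Perth, Sofia, Vilnius, Doha, Hanoi, Manila, Rabat, Lima, Riga, Seoul, Oslo, Porto, Kyoto, Tokyo, Bogota, Cairo, Tunis, Minsk

Seoul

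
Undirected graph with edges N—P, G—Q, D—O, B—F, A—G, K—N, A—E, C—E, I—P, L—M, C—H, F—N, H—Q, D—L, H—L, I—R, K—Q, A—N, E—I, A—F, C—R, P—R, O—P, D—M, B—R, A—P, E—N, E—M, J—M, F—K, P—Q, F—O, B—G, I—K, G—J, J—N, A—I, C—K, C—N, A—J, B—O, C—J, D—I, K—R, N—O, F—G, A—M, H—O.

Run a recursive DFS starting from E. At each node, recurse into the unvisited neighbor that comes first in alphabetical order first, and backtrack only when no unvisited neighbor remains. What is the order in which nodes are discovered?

Visit E
E → A
A → F
F → B
B → G
G → J
J → C
C → H
H → L
L → D
D → I
I → K
K → N
N → O
O → P
P → Q
P → R
D → M

E A F B G J C H L D I K N O P Q R M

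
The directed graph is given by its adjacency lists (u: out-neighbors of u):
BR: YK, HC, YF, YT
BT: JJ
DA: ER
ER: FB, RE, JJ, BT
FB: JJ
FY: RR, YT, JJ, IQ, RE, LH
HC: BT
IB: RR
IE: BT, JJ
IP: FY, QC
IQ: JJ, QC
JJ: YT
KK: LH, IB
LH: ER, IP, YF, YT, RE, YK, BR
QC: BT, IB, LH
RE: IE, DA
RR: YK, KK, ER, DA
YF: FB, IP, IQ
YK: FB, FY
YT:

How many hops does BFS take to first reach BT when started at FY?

3

Level 0: FY
Level 1: IQ, JJ, LH, RE, RR, YT
Level 2: BR, DA, ER, IE, IP, KK, QC, YF, YK
Level 3: BT, FB, HC, IB
BT first appears at level 3.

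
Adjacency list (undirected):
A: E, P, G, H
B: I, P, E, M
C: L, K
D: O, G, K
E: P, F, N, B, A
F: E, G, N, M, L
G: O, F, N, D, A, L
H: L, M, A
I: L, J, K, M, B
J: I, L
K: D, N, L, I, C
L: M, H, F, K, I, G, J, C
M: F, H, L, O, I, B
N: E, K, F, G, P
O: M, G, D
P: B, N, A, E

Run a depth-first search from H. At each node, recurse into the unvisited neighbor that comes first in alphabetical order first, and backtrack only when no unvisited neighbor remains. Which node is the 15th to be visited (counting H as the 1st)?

Visit H
H → A
A → E
E → B
B → I
I → J
J → L
L → C
C → K
K → D
D → G
G → F
F → M
M → O
F → N
N → P

Visit order: H, A, E, B, I, J, L, C, K, D, G, F, M, O, N, P

N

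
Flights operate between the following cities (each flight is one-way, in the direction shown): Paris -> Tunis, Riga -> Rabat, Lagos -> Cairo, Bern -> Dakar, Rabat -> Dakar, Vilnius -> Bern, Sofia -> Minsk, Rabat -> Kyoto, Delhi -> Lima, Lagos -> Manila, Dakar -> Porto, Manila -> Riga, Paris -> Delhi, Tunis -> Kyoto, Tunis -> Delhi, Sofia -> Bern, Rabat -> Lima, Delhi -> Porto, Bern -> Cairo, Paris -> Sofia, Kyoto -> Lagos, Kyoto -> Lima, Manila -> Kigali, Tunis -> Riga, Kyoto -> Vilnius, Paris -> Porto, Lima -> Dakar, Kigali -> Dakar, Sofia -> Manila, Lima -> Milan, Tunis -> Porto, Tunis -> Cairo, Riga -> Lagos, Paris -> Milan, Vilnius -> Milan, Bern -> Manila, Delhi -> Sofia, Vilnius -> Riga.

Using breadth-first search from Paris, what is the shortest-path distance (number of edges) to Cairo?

Level 0: Paris
Level 1: Delhi, Milan, Porto, Sofia, Tunis
Level 2: Bern, Cairo, Kyoto, Lima, Manila, Minsk, Riga
Level 3: Dakar, Kigali, Lagos, Rabat, Vilnius
Cairo first appears at level 2.

2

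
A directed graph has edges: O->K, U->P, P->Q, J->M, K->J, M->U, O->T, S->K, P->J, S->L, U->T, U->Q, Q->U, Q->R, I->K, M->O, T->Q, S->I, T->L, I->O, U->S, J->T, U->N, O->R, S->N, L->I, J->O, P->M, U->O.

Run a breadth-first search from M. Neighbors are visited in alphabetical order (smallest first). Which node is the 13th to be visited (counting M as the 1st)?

Visit M; enqueue O, U → queue [O, U]
Visit O; enqueue K, R, T → queue [U, K, R, T]
Visit U; enqueue N, P, Q, S → queue [K, R, T, N, P, Q, S]
Visit K; enqueue J → queue [R, T, N, P, Q, S, J]
Visit R → queue [T, N, P, Q, S, J]
Visit T; enqueue L → queue [N, P, Q, S, J, L]
Visit N → queue [P, Q, S, J, L]
Visit P → queue [Q, S, J, L]
Visit Q → queue [S, J, L]
Visit S; enqueue I → queue [J, L, I]
Visit J → queue [L, I]
Visit L → queue [I]
Visit I → queue []

Visit order: M, O, U, K, R, T, N, P, Q, S, J, L, I

I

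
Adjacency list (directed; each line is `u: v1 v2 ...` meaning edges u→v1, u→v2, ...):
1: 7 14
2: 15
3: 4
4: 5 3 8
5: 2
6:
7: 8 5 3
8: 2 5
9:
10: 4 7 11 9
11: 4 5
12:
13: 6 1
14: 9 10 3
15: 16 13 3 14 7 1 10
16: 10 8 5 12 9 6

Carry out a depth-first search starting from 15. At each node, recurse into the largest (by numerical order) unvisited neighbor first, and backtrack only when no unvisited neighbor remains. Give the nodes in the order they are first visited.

15 -> 16 -> 12 -> 10 -> 11 -> 5 -> 2 -> 4 -> 8 -> 3 -> 9 -> 7 -> 6 -> 14 -> 13 -> 1

Visit 15
15 → 16
16 → 12
16 → 10
10 → 11
11 → 5
5 → 2
11 → 4
4 → 8
4 → 3
10 → 9
10 → 7
16 → 6
15 → 14
15 → 13
13 → 1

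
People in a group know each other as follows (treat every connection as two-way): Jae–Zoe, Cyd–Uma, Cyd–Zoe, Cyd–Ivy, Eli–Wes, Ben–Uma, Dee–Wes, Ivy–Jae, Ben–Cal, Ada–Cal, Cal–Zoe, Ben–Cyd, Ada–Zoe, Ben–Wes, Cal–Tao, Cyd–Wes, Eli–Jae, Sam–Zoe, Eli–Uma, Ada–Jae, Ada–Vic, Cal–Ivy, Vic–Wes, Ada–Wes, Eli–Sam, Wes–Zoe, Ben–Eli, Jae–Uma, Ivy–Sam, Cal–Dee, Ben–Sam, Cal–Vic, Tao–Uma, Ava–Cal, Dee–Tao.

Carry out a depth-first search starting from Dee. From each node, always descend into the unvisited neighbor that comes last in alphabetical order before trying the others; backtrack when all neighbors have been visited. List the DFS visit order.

Dee Wes Zoe Sam Ivy Jae Uma Tao Cal Vic Ada Ben Eli Cyd Ava

Visit Dee
Dee → Wes
Wes → Zoe
Zoe → Sam
Sam → Ivy
Ivy → Jae
Jae → Uma
Uma → Tao
Tao → Cal
Cal → Vic
Vic → Ada
Cal → Ben
Ben → Eli
Ben → Cyd
Cal → Ava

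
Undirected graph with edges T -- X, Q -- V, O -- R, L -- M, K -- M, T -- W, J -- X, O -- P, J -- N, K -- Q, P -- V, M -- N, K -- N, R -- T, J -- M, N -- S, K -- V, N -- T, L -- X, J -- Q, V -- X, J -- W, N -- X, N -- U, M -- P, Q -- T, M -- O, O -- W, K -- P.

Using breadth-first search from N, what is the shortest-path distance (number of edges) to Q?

2

Level 0: N
Level 1: J, K, M, S, T, U, X
Level 2: L, O, P, Q, R, V, W
Q first appears at level 2.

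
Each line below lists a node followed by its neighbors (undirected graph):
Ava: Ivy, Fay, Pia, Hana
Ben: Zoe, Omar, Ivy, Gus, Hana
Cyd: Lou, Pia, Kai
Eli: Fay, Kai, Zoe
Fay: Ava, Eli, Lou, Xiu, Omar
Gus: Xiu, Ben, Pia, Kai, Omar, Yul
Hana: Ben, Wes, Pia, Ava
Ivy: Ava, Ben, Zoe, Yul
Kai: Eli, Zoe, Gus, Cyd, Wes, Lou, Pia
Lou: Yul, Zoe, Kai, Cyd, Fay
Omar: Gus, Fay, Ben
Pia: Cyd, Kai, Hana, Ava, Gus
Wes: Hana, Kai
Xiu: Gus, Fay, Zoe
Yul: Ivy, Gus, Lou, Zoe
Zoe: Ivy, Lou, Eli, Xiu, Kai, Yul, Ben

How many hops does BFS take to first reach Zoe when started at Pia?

2

Level 0: Pia
Level 1: Ava, Cyd, Gus, Hana, Kai
Level 2: Ben, Eli, Fay, Ivy, Lou, Omar, Wes, Xiu, Yul, Zoe
Zoe first appears at level 2.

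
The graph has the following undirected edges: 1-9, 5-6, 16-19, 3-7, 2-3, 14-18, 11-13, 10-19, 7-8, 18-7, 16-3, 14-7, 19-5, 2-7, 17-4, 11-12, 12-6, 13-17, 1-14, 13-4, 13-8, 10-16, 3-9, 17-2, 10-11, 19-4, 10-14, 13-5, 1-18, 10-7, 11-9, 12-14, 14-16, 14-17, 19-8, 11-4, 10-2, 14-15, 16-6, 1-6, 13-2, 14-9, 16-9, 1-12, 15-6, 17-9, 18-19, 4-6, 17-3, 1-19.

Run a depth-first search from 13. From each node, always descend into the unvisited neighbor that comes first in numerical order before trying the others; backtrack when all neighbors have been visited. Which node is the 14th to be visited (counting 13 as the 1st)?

16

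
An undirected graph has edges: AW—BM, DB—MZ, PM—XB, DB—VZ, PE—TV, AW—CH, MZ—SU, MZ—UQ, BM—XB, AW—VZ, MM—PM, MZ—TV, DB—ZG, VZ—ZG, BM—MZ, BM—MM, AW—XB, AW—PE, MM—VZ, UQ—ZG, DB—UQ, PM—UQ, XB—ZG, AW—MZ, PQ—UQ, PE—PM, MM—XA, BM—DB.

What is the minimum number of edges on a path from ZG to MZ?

Level 0: ZG
Level 1: DB, UQ, VZ, XB
Level 2: AW, BM, MM, MZ, PM, PQ
Level 3: CH, PE, SU, TV, XA
MZ first appears at level 2.

2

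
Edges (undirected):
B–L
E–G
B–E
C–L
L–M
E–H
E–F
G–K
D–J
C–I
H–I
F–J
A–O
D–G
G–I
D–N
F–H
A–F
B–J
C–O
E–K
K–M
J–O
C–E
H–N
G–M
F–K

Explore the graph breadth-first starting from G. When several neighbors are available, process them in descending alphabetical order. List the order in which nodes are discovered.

G M K I E D L F H C B N J A O

Visit G; enqueue M, K, I, E, D → queue [M, K, I, E, D]
Visit M; enqueue L → queue [K, I, E, D, L]
Visit K; enqueue F → queue [I, E, D, L, F]
Visit I; enqueue H, C → queue [E, D, L, F, H, C]
Visit E; enqueue B → queue [D, L, F, H, C, B]
Visit D; enqueue N, J → queue [L, F, H, C, B, N, J]
Visit L → queue [F, H, C, B, N, J]
Visit F; enqueue A → queue [H, C, B, N, J, A]
Visit H → queue [C, B, N, J, A]
Visit C; enqueue O → queue [B, N, J, A, O]
Visit B → queue [N, J, A, O]
Visit N → queue [J, A, O]
Visit J → queue [A, O]
Visit A → queue [O]
Visit O → queue []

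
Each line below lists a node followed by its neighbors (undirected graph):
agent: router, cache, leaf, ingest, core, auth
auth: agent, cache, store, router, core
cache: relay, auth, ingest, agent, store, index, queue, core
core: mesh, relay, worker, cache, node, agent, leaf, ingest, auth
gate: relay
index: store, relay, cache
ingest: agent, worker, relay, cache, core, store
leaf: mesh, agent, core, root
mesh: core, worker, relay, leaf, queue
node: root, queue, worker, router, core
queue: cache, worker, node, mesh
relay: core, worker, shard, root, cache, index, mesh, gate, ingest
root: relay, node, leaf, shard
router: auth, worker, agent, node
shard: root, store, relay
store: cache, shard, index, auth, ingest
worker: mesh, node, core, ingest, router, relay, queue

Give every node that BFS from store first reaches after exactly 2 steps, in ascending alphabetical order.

agent, core, queue, relay, root, router, worker

Level 0: store
Level 1: auth, cache, index, ingest, shard
Level 2: agent, core, queue, relay, root, router, worker
Level 3: gate, leaf, mesh, node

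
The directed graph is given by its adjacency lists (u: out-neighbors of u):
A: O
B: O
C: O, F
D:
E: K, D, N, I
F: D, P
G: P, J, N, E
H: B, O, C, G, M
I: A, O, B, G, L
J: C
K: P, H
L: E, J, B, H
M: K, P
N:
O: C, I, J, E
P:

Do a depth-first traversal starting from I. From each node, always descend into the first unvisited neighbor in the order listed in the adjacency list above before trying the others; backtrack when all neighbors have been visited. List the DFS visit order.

I → A → O → C → F → D → P → J → E → K → H → B → G → N → M → L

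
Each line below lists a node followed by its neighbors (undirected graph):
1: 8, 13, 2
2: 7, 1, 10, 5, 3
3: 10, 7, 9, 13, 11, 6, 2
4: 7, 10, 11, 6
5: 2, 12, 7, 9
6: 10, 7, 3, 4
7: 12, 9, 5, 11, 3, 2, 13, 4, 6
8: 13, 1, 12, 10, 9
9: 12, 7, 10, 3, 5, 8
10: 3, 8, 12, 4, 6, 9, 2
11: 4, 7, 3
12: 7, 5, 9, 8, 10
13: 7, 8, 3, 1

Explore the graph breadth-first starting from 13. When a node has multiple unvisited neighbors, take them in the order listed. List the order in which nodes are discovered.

Visit 13; enqueue 7, 8, 3, 1 → queue [7, 8, 3, 1]
Visit 7; enqueue 12, 9, 5, 11, 2, 4, 6 → queue [8, 3, 1, 12, 9, 5, 11, 2, 4, 6]
Visit 8; enqueue 10 → queue [3, 1, 12, 9, 5, 11, 2, 4, 6, 10]
Visit 3 → queue [1, 12, 9, 5, 11, 2, 4, 6, 10]
Visit 1 → queue [12, 9, 5, 11, 2, 4, 6, 10]
Visit 12 → queue [9, 5, 11, 2, 4, 6, 10]
Visit 9 → queue [5, 11, 2, 4, 6, 10]
Visit 5 → queue [11, 2, 4, 6, 10]
Visit 11 → queue [2, 4, 6, 10]
Visit 2 → queue [4, 6, 10]
Visit 4 → queue [6, 10]
Visit 6 → queue [10]
Visit 10 → queue []

13, 7, 8, 3, 1, 12, 9, 5, 11, 2, 4, 6, 10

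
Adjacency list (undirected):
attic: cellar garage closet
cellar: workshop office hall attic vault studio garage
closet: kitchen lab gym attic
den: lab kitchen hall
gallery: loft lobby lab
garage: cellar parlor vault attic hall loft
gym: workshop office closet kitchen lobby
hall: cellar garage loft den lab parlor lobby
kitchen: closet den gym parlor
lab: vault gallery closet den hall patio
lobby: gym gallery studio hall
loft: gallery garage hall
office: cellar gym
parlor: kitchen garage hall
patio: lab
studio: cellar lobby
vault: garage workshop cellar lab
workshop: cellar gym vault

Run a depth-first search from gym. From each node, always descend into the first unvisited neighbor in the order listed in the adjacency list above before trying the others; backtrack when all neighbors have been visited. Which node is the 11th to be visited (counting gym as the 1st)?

Visit gym
gym → workshop
workshop → cellar
cellar → office
cellar → hall
hall → garage
garage → parlor
parlor → kitchen
kitchen → closet
closet → lab
lab → vault
lab → gallery
gallery → loft
gallery → lobby
lobby → studio
lab → den
lab → patio
closet → attic

Visit order: gym, workshop, cellar, office, hall, garage, parlor, kitchen, closet, lab, vault, gallery, loft, lobby, studio, den, patio, attic

vault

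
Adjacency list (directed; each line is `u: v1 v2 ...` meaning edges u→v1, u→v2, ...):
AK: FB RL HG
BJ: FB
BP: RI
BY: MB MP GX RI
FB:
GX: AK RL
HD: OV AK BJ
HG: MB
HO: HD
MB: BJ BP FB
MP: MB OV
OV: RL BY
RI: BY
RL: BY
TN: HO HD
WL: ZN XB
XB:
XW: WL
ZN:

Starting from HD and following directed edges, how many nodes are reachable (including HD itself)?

13

BFS from HD visits: HD, OV, AK, BJ, RL, BY, FB, HG, MB, MP, GX, RI, BP
Reachable nodes: 13 of 19 total.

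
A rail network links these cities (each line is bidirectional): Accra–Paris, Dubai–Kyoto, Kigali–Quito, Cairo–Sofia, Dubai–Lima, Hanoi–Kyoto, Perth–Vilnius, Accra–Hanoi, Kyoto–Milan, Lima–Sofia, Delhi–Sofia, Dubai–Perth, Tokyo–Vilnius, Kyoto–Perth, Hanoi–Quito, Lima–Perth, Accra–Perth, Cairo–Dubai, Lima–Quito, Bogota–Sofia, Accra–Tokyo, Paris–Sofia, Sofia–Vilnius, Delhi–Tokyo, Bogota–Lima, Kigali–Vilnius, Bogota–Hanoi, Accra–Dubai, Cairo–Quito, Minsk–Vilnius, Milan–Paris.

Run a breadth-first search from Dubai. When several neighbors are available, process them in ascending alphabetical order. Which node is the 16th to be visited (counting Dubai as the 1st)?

Kigali

Visit Dubai; enqueue Accra, Cairo, Kyoto, Lima, Perth → queue [Accra, Cairo, Kyoto, Lima, Perth]
Visit Accra; enqueue Hanoi, Paris, Tokyo → queue [Cairo, Kyoto, Lima, Perth, Hanoi, Paris, Tokyo]
Visit Cairo; enqueue Quito, Sofia → queue [Kyoto, Lima, Perth, Hanoi, Paris, Tokyo, Quito, Sofia]
Visit Kyoto; enqueue Milan → queue [Lima, Perth, Hanoi, Paris, Tokyo, Quito, Sofia, Milan]
Visit Lima; enqueue Bogota → queue [Perth, Hanoi, Paris, Tokyo, Quito, Sofia, Milan, Bogota]
Visit Perth; enqueue Vilnius → queue [Hanoi, Paris, Tokyo, Quito, Sofia, Milan, Bogota, Vilnius]
Visit Hanoi → queue [Paris, Tokyo, Quito, Sofia, Milan, Bogota, Vilnius]
Visit Paris → queue [Tokyo, Quito, Sofia, Milan, Bogota, Vilnius]
Visit Tokyo; enqueue Delhi → queue [Quito, Sofia, Milan, Bogota, Vilnius, Delhi]
Visit Quito; enqueue Kigali → queue [Sofia, Milan, Bogota, Vilnius, Delhi, Kigali]
Visit Sofia → queue [Milan, Bogota, Vilnius, Delhi, Kigali]
Visit Milan → queue [Bogota, Vilnius, Delhi, Kigali]
Visit Bogota → queue [Vilnius, Delhi, Kigali]
Visit Vilnius; enqueue Minsk → queue [Delhi, Kigali, Minsk]
Visit Delhi → queue [Kigali, Minsk]
Visit Kigali → queue [Minsk]
Visit Minsk → queue []

Visit order: Dubai, Accra, Cairo, Kyoto, Lima, Perth, Hanoi, Paris, Tokyo, Quito, Sofia, Milan, Bogota, Vilnius, Delhi, Kigali, Minsk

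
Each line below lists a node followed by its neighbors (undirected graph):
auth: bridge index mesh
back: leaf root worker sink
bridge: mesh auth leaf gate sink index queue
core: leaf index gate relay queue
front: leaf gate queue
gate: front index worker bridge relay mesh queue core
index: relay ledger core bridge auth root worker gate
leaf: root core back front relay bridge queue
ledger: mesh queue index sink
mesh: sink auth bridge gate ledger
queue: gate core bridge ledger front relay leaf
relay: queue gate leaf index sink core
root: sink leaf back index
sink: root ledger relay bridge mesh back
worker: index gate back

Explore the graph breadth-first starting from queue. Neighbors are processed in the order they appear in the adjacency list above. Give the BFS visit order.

Visit queue; enqueue gate, core, bridge, ledger, front, relay, leaf → queue [gate, core, bridge, ledger, front, relay, leaf]
Visit gate; enqueue index, worker, mesh → queue [core, bridge, ledger, front, relay, leaf, index, worker, mesh]
Visit core → queue [bridge, ledger, front, relay, leaf, index, worker, mesh]
Visit bridge; enqueue auth, sink → queue [ledger, front, relay, leaf, index, worker, mesh, auth, sink]
Visit ledger → queue [front, relay, leaf, index, worker, mesh, auth, sink]
Visit front → queue [relay, leaf, index, worker, mesh, auth, sink]
Visit relay → queue [leaf, index, worker, mesh, auth, sink]
Visit leaf; enqueue root, back → queue [index, worker, mesh, auth, sink, root, back]
Visit index → queue [worker, mesh, auth, sink, root, back]
Visit worker → queue [mesh, auth, sink, root, back]
Visit mesh → queue [auth, sink, root, back]
Visit auth → queue [sink, root, back]
Visit sink → queue [root, back]
Visit root → queue [back]
Visit back → queue []

queue gate core bridge ledger front relay leaf index worker mesh auth sink root back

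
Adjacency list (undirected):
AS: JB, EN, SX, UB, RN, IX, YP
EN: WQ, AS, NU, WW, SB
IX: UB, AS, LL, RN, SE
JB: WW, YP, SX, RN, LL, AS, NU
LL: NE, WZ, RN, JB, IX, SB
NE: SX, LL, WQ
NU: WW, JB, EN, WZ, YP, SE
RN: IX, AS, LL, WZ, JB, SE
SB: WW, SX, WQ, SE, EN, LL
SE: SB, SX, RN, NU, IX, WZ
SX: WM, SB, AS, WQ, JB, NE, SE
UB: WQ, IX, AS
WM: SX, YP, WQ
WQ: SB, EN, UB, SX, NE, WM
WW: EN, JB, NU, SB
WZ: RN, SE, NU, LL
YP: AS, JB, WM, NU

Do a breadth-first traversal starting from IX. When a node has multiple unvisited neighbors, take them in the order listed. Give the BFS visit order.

Visit IX; enqueue UB, AS, LL, RN, SE → queue [UB, AS, LL, RN, SE]
Visit UB; enqueue WQ → queue [AS, LL, RN, SE, WQ]
Visit AS; enqueue JB, EN, SX, YP → queue [LL, RN, SE, WQ, JB, EN, SX, YP]
Visit LL; enqueue NE, WZ, SB → queue [RN, SE, WQ, JB, EN, SX, YP, NE, WZ, SB]
Visit RN → queue [SE, WQ, JB, EN, SX, YP, NE, WZ, SB]
Visit SE; enqueue NU → queue [WQ, JB, EN, SX, YP, NE, WZ, SB, NU]
Visit WQ; enqueue WM → queue [JB, EN, SX, YP, NE, WZ, SB, NU, WM]
Visit JB; enqueue WW → queue [EN, SX, YP, NE, WZ, SB, NU, WM, WW]
Visit EN → queue [SX, YP, NE, WZ, SB, NU, WM, WW]
Visit SX → queue [YP, NE, WZ, SB, NU, WM, WW]
Visit YP → queue [NE, WZ, SB, NU, WM, WW]
Visit NE → queue [WZ, SB, NU, WM, WW]
Visit WZ → queue [SB, NU, WM, WW]
Visit SB → queue [NU, WM, WW]
Visit NU → queue [WM, WW]
Visit WM → queue [WW]
Visit WW → queue []

IX -> UB -> AS -> LL -> RN -> SE -> WQ -> JB -> EN -> SX -> YP -> NE -> WZ -> SB -> NU -> WM -> WW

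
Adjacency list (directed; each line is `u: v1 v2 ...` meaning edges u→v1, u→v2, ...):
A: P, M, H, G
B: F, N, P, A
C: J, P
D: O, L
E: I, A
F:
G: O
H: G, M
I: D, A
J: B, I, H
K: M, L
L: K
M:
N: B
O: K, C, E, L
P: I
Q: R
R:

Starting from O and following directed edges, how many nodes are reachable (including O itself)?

BFS from O visits: O, K, C, E, L, M, J, P, I, A, B, H, D, G, F, N
Reachable nodes: 16 of 18 total.

16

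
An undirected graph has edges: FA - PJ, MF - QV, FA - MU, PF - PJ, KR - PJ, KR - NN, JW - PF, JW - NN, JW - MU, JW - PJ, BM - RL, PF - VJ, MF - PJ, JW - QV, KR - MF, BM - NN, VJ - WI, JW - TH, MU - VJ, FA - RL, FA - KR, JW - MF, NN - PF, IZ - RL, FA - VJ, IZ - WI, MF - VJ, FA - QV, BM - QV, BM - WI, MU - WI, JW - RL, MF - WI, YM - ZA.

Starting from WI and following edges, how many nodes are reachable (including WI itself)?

15

BFS from WI visits: WI, BM, IZ, MF, MU, VJ, NN, QV, RL, JW, KR, PJ, FA, PF, TH
Reachable nodes: 15 of 17 total.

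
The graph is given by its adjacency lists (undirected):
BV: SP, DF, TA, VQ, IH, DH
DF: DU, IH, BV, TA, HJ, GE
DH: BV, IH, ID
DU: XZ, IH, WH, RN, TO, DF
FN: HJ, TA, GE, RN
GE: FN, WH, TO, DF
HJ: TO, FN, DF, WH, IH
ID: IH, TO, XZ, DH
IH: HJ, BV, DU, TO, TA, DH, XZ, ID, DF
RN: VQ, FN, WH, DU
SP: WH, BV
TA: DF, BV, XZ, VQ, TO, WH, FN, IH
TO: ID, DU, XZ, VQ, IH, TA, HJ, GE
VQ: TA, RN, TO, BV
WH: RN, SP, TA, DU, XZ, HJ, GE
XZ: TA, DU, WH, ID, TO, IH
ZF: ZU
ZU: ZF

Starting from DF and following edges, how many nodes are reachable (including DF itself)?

16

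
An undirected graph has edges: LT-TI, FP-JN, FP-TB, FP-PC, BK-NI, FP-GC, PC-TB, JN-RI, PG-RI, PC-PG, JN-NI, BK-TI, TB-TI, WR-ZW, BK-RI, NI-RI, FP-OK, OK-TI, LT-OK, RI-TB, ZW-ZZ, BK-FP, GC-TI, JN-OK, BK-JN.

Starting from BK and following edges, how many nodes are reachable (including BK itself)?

BFS from BK visits: BK, TI, RI, NI, JN, FP, TB, OK, LT, GC, PG, PC
Reachable nodes: 12 of 15 total.

12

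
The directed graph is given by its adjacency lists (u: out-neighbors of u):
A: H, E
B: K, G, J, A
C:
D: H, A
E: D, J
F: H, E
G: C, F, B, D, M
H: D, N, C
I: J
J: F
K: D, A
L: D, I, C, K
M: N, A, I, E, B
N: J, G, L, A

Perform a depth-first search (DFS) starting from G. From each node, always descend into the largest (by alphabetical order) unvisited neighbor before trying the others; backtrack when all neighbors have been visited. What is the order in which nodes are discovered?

Visit G
G → M
M → N
N → L
L → K
K → D
D → H
H → C
D → A
A → E
E → J
J → F
L → I
M → B

G -> M -> N -> L -> K -> D -> H -> C -> A -> E -> J -> F -> I -> B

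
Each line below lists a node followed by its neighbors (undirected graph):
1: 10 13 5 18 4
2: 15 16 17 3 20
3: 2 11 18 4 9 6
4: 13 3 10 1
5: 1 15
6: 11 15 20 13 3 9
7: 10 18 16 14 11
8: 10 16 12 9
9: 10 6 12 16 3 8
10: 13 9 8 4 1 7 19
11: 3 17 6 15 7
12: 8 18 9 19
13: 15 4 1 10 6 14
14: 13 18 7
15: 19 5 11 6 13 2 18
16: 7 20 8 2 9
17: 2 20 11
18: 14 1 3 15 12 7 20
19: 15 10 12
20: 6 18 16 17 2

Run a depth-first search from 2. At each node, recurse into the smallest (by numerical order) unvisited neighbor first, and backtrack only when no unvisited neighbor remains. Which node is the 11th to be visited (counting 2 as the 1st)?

Visit 2
2 → 3
3 → 4
4 → 1
1 → 5
5 → 15
15 → 6
6 → 9
9 → 8
8 → 10
10 → 7
7 → 11
11 → 17
17 → 20
20 → 16
20 → 18
18 → 12
12 → 19
18 → 14
14 → 13

Visit order: 2, 3, 4, 1, 5, 15, 6, 9, 8, 10, 7, 11, 17, 20, 16, 18, 12, 19, 14, 13

7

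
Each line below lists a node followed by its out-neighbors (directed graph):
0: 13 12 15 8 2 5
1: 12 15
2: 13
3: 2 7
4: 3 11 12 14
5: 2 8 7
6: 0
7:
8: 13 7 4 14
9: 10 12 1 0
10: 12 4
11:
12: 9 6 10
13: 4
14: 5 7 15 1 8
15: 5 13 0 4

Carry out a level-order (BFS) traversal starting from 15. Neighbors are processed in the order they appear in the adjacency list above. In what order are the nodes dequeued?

Visit 15; enqueue 5, 13, 0, 4 → queue [5, 13, 0, 4]
Visit 5; enqueue 2, 8, 7 → queue [13, 0, 4, 2, 8, 7]
Visit 13 → queue [0, 4, 2, 8, 7]
Visit 0; enqueue 12 → queue [4, 2, 8, 7, 12]
Visit 4; enqueue 3, 11, 14 → queue [2, 8, 7, 12, 3, 11, 14]
Visit 2 → queue [8, 7, 12, 3, 11, 14]
Visit 8 → queue [7, 12, 3, 11, 14]
Visit 7 → queue [12, 3, 11, 14]
Visit 12; enqueue 9, 6, 10 → queue [3, 11, 14, 9, 6, 10]
Visit 3 → queue [11, 14, 9, 6, 10]
Visit 11 → queue [14, 9, 6, 10]
Visit 14; enqueue 1 → queue [9, 6, 10, 1]
Visit 9 → queue [6, 10, 1]
Visit 6 → queue [10, 1]
Visit 10 → queue [1]
Visit 1 → queue []

15 -> 5 -> 13 -> 0 -> 4 -> 2 -> 8 -> 7 -> 12 -> 3 -> 11 -> 14 -> 9 -> 6 -> 10 -> 1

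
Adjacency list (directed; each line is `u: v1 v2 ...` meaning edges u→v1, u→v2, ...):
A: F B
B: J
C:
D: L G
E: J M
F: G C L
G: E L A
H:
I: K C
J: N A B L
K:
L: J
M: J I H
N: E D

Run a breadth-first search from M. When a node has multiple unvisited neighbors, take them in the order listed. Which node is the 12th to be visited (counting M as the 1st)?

D

Visit M; enqueue J, I, H → queue [J, I, H]
Visit J; enqueue N, A, B, L → queue [I, H, N, A, B, L]
Visit I; enqueue K, C → queue [H, N, A, B, L, K, C]
Visit H → queue [N, A, B, L, K, C]
Visit N; enqueue E, D → queue [A, B, L, K, C, E, D]
Visit A; enqueue F → queue [B, L, K, C, E, D, F]
Visit B → queue [L, K, C, E, D, F]
Visit L → queue [K, C, E, D, F]
Visit K → queue [C, E, D, F]
Visit C → queue [E, D, F]
Visit E → queue [D, F]
Visit D; enqueue G → queue [F, G]
Visit F → queue [G]
Visit G → queue []

Visit order: M, J, I, H, N, A, B, L, K, C, E, D, F, G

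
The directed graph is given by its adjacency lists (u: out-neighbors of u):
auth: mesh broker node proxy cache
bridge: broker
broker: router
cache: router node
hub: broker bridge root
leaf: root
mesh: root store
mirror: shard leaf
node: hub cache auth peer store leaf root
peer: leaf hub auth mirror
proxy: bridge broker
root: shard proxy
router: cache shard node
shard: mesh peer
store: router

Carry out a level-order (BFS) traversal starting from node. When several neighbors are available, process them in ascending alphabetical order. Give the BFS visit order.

node auth cache hub leaf peer root store broker mesh proxy router bridge mirror shard

Visit node; enqueue auth, cache, hub, leaf, peer, root, store → queue [auth, cache, hub, leaf, peer, root, store]
Visit auth; enqueue broker, mesh, proxy → queue [cache, hub, leaf, peer, root, store, broker, mesh, proxy]
Visit cache; enqueue router → queue [hub, leaf, peer, root, store, broker, mesh, proxy, router]
Visit hub; enqueue bridge → queue [leaf, peer, root, store, broker, mesh, proxy, router, bridge]
Visit leaf → queue [peer, root, store, broker, mesh, proxy, router, bridge]
Visit peer; enqueue mirror → queue [root, store, broker, mesh, proxy, router, bridge, mirror]
Visit root; enqueue shard → queue [store, broker, mesh, proxy, router, bridge, mirror, shard]
Visit store → queue [broker, mesh, proxy, router, bridge, mirror, shard]
Visit broker → queue [mesh, proxy, router, bridge, mirror, shard]
Visit mesh → queue [proxy, router, bridge, mirror, shard]
Visit proxy → queue [router, bridge, mirror, shard]
Visit router → queue [bridge, mirror, shard]
Visit bridge → queue [mirror, shard]
Visit mirror → queue [shard]
Visit shard → queue []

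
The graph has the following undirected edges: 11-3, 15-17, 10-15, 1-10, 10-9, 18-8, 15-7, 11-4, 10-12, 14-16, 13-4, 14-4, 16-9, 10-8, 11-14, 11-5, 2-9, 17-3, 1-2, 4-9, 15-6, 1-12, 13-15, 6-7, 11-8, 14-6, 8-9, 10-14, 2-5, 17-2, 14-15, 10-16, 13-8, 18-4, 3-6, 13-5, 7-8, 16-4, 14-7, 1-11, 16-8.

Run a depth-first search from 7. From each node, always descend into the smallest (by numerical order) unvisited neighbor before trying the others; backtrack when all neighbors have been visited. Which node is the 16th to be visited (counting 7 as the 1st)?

17

Visit 7
7 → 6
6 → 3
3 → 11
11 → 1
1 → 2
2 → 5
5 → 13
13 → 4
4 → 9
9 → 8
8 → 10
10 → 12
10 → 14
14 → 15
15 → 17
14 → 16
8 → 18

Visit order: 7, 6, 3, 11, 1, 2, 5, 13, 4, 9, 8, 10, 12, 14, 15, 17, 16, 18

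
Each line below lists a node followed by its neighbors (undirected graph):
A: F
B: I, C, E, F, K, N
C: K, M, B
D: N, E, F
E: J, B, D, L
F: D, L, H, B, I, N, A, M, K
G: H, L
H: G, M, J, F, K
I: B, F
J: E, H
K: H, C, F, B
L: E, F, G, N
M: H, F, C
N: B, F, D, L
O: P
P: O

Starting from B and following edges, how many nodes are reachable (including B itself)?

14

BFS from B visits: B, C, E, F, I, K, N, M, D, J, L, A, H, G
Reachable nodes: 14 of 16 total.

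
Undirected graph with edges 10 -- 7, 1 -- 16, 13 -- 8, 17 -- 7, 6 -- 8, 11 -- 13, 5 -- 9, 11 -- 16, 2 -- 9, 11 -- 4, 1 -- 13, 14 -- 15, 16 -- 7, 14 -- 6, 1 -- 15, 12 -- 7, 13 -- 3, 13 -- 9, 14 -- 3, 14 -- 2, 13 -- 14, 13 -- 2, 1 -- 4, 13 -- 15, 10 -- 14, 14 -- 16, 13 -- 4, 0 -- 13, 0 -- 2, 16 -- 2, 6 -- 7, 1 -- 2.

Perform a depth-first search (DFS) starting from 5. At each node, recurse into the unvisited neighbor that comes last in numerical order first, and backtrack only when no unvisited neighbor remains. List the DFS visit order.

5, 9, 13, 15, 14, 16, 11, 4, 1, 2, 0, 7, 17, 12, 10, 6, 8, 3

Visit 5
5 → 9
9 → 13
13 → 15
15 → 14
14 → 16
16 → 11
11 → 4
4 → 1
1 → 2
2 → 0
16 → 7
7 → 17
7 → 12
7 → 10
7 → 6
6 → 8
14 → 3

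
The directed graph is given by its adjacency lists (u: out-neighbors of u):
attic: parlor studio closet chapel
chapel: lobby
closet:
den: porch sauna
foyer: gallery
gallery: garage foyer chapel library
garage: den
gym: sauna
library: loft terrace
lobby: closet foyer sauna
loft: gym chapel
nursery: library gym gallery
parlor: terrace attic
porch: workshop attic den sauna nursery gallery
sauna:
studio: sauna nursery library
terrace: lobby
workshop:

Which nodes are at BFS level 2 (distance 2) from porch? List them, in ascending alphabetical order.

Level 0: porch
Level 1: attic, den, gallery, nursery, sauna, workshop
Level 2: chapel, closet, foyer, garage, gym, library, parlor, studio
Level 3: lobby, loft, terrace

chapel, closet, foyer, garage, gym, library, parlor, studio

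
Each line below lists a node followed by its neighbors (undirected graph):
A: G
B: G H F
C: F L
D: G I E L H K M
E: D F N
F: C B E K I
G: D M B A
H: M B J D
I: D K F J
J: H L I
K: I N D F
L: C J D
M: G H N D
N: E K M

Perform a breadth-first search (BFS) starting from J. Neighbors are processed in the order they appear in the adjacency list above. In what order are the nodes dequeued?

J -> H -> L -> I -> M -> B -> D -> C -> K -> F -> G -> N -> E -> A

Visit J; enqueue H, L, I → queue [H, L, I]
Visit H; enqueue M, B, D → queue [L, I, M, B, D]
Visit L; enqueue C → queue [I, M, B, D, C]
Visit I; enqueue K, F → queue [M, B, D, C, K, F]
Visit M; enqueue G, N → queue [B, D, C, K, F, G, N]
Visit B → queue [D, C, K, F, G, N]
Visit D; enqueue E → queue [C, K, F, G, N, E]
Visit C → queue [K, F, G, N, E]
Visit K → queue [F, G, N, E]
Visit F → queue [G, N, E]
Visit G; enqueue A → queue [N, E, A]
Visit N → queue [E, A]
Visit E → queue [A]
Visit A → queue []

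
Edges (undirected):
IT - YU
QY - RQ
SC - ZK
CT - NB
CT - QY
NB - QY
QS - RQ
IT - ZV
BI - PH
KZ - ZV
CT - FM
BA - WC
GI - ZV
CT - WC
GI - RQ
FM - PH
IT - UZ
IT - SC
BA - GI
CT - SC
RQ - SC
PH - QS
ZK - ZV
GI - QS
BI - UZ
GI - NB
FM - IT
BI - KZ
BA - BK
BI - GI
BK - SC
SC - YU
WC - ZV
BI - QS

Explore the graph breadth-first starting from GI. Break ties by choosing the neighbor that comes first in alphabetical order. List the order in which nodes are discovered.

GI BA BI NB QS RQ ZV BK WC KZ PH UZ CT QY SC IT ZK FM YU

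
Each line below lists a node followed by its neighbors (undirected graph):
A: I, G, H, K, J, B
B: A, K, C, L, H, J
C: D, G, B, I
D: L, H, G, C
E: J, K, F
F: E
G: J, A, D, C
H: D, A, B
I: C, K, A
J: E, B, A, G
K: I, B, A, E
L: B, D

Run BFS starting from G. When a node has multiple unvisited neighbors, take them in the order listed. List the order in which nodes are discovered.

G → J → A → D → C → E → B → I → H → K → L → F

Visit G; enqueue J, A, D, C → queue [J, A, D, C]
Visit J; enqueue E, B → queue [A, D, C, E, B]
Visit A; enqueue I, H, K → queue [D, C, E, B, I, H, K]
Visit D; enqueue L → queue [C, E, B, I, H, K, L]
Visit C → queue [E, B, I, H, K, L]
Visit E; enqueue F → queue [B, I, H, K, L, F]
Visit B → queue [I, H, K, L, F]
Visit I → queue [H, K, L, F]
Visit H → queue [K, L, F]
Visit K → queue [L, F]
Visit L → queue [F]
Visit F → queue []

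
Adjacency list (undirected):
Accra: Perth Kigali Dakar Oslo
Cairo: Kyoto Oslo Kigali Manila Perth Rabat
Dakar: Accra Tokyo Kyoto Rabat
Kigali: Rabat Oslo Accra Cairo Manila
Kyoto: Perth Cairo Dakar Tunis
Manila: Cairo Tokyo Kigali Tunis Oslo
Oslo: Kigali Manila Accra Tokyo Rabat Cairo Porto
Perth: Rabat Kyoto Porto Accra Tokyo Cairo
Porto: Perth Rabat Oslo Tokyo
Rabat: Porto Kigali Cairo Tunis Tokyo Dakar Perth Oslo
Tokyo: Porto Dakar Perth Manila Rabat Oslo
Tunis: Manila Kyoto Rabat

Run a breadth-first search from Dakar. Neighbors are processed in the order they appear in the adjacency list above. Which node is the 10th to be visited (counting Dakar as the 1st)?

Manila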